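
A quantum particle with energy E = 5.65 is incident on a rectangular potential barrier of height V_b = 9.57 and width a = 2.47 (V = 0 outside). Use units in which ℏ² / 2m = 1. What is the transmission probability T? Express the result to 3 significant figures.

T = 0.000219

Since E < V_b the interior solution is evanescent with decay constant κ = √(2m(V_b − E))/ℏ = 1.980.
κa = 4.890, sinh(κa) = 66.50.
The exact tunnelling result is T⁻¹ = 1 + V_b² sinh²(κa) / [4E(V_b − E)] = 4572, so T = 0.000219.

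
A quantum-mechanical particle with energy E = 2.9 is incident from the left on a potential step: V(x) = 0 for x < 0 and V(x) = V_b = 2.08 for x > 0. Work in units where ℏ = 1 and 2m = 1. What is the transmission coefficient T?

T = 0.907

The wavenumbers are k₁ = √(2mE)/ℏ = 1.703 on the left and k₂ = √(2m(E − V_b))/ℏ = 0.9055 on the right.
Continuity of ψ and ψ′ at the step yields the reflection amplitude r = (k₁ − k₂)/(k₁ + k₂) = 0.3057; thus R = |r|² = 0.09345, T = 0.9066.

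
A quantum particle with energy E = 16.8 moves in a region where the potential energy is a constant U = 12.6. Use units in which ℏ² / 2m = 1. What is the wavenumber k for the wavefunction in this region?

k = 2.05

With E > U the solution is oscillatory, ψ ∝ e^{±ikx} with k = √(2m(E − U))/ℏ.
k = √(2 × 0.5 × 4.2) = 2.049.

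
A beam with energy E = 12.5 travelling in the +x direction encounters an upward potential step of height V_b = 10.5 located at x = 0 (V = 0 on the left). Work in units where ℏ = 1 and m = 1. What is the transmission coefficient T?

On each side the TISE gives plane waves with k = √(2m(E − V))/ℏ: k₁ = √(2·1·12.5) = 5.000, k₂ = √(2·1·2) = 2.000.
Continuity of ψ and ψ′ at the step yields the reflection amplitude r = (k₁ − k₂)/(k₁ + k₂) = 0.4286; thus R = |r|² = 0.1837, T = 0.8163.

T = 0.816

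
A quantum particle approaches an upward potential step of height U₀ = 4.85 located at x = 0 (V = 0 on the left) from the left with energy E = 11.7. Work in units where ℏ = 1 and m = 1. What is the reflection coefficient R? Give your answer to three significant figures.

R = 0.0177

The wavenumbers are k₁ = √(2mE)/ℏ = 4.837 on the left and k₂ = √(2m(E − U₀))/ℏ = 3.701 on the right.
Continuity of ψ and ψ′ at the step yields the reflection amplitude r = (k₁ − k₂)/(k₁ + k₂) = 0.1330; thus R = |r|² = 0.01770, T = 0.9823.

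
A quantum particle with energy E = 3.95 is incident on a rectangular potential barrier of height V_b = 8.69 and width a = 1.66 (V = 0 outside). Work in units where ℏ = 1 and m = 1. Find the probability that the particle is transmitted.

T = 0.000144

Since E < V_b the interior solution is evanescent with decay constant κ = √(2m(V_b − E))/ℏ = 3.079.
κa = 5.111, sinh(κa) = 82.92.
Matching ψ, ψ′ at both faces gives T = [1 + V_b² sinh²(κa) / (4E(V_b − E))]⁻¹ = 1/6934 = 0.000144.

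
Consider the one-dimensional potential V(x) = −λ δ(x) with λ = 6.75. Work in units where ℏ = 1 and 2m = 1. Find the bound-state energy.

For x ≠ 0 the bound state is ψ ∝ e^{−κ|x|}; integrating the TISE across the delta gives the cusp condition 2κ = 2mλ/ℏ², so κ = 3.375.
Then E = −ℏ²κ²/(2m) = −mλ²/(2ℏ²) = -11.39.

E = -11.4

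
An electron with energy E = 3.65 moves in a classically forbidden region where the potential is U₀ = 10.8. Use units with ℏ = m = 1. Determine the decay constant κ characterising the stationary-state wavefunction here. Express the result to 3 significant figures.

κ = 3.78

Since E < U₀ the TISE in this region is ψ'' = κ²ψ with κ = √(2m(U₀ − E))/ℏ.
κ = √(2 × 1 × 7.15) = 3.782.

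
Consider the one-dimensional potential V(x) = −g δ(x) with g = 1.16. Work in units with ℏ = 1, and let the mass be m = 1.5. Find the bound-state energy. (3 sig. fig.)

For x ≠ 0 the bound state is ψ ∝ e^{−κ|x|}; integrating the TISE across the delta gives the cusp condition 2κ = 2mg/ℏ², so κ = 1.740.
Then E = −ℏ²κ²/(2m) = −mg²/(2ℏ²) = -1.009.

E = -1.01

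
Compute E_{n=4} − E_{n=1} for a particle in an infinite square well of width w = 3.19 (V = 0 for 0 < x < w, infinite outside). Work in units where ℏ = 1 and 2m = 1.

E_n = n²π²ℏ²/(2mw²), so ΔE = (4² − 1²) π²ℏ²/(2mw²).
ΔE = 15 × π² / (2 × 0.5 × 3.19²) = 14.55.

ΔE = 14.5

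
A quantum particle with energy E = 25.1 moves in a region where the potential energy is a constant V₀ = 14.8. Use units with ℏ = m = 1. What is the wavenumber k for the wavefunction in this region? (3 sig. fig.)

k = 4.54

With E > V₀ the solution is oscillatory, ψ ∝ e^{±ikx} with k = √(2m(E − V₀))/ℏ.
k = √(2 × 1 × 10.3) = 4.539.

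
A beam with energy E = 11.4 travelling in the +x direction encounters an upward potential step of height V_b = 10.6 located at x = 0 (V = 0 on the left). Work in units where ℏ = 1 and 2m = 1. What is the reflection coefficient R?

The wavenumbers are k₁ = √(2mE)/ℏ = 3.376 on the left and k₂ = √(2m(E − V_b))/ℏ = 0.8944 on the right.
Continuity of ψ and ψ′ at the step yields the reflection amplitude r = (k₁ − k₂)/(k₁ + k₂) = 0.5811; thus R = |r|² = 0.3377, T = 0.6623.

R = 0.338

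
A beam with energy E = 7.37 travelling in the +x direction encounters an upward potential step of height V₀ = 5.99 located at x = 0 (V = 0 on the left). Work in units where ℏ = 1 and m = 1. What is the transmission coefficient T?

T = 0.843

The wavenumbers are k₁ = √(2mE)/ℏ = 3.839 on the left and k₂ = √(2m(E − V₀))/ℏ = 1.661 on the right.
Continuity of ψ and ψ′ at the step yields the reflection amplitude r = (k₁ − k₂)/(k₁ + k₂) = 0.3959; thus R = |r|² = 0.1568, T = 0.8432.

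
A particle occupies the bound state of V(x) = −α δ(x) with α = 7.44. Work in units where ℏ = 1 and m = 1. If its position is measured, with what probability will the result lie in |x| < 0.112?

The normalised bound state is ψ = √κ e^{−κ|x|} with κ = mα/ℏ² = 7.440.
P(|x| < d) = ∫_{−d}^{d} κ e^{−2κ|x|} dx = 1 − e^{−2κd} = 1 − e^{−1.667} = 0.8111.

P = 0.811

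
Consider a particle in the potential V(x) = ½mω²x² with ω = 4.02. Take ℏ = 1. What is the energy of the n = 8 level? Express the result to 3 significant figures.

E = 34.2

The oscillator eigenvalues are E_n = ℏω(n + ½), so E_8 = 4.02 × 8.5 = 34.17.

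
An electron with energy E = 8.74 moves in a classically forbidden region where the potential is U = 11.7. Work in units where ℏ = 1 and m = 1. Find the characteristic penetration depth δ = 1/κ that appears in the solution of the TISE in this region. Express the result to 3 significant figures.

δ = 0.411

Since E < U the TISE in this region is ψ'' = κ²ψ with κ = √(2m(U − E))/ℏ.
κ = √(2 × 1 × 2.96) = 2.433. The penetration depth is δ = 1/κ = 0.411.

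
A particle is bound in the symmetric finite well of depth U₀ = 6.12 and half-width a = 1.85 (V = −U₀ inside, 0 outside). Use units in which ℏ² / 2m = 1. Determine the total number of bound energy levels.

Define the well-strength parameter z₀ = (a/ℏ)√(2mU₀) = 1.85 × √(2·0.5·6.12) = 4.577.
The even/odd transcendental equations gain one root per π/2 in z₀, giving N = 1 + ⌊2z₀/π⌋ = 1 + ⌊2.914⌋ = 3.

N = 3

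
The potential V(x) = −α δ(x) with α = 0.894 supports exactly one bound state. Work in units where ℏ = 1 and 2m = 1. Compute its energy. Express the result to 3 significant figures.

E = -0.200

For x ≠ 0 the bound state is ψ ∝ e^{−κ|x|}; integrating the TISE across the delta gives the cusp condition 2κ = 2mα/ℏ², so κ = 0.4470.
Then E = −ℏ²κ²/(2m) = −mα²/(2ℏ²) = -0.1998.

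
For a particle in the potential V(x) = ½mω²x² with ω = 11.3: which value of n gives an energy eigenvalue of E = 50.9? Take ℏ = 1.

Invert E_n = (n + ½)ℏω: n = E/ℏω − ½ = 4.004, so n = 4.

n = 4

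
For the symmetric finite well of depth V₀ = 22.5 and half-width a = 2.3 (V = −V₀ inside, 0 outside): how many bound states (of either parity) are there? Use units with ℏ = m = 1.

The dimensionless depth is z₀ = a√(2mV₀)/ℏ = 2.3 × √(45.00) = 15.43.
A new bound state (alternating even/odd) appears each time z₀ passes a multiple of π/2, so N = ⌊2z₀/π⌋ + 1 = ⌊9.822⌋ + 1 = 10.

N = 10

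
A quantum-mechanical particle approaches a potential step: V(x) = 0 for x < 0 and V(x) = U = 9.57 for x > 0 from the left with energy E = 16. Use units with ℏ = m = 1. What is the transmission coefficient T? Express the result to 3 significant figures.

On each side the TISE gives plane waves with k = √(2m(E − V))/ℏ: k₁ = √(2·1·16) = 5.657, k₂ = √(2·1·6.43) = 3.586.
Matching ψ and ψ′ at x = 0 gives r = (k₁ − k₂)/(k₁ + k₂), so R = r² = 0.05019 and T = 1 − R = 0.9498.

T = 0.950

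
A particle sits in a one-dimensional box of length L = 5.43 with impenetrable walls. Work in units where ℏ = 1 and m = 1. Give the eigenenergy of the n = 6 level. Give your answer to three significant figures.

E = 6.03

Requiring ψ(0) = ψ(L) = 0 quantises k = nπ/L, hence E_n = ℏ²k²/2m = n²π²ℏ²/(2mL²).
E_6 = 6² × π² / (2 × 1 × 5.43²) = 6.025.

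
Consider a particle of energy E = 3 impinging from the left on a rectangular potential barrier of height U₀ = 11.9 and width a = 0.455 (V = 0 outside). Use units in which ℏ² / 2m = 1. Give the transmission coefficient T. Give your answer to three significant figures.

T = 0.186

E < U₀: inside the barrier ψ ∝ e^{±κx} with κ = √(2m(U₀ − E))/ℏ = 2.983.
κa = 1.357, sinh(κa) = 1.814.
The exact tunnelling result is T⁻¹ = 1 + U₀² sinh²(κa) / [4E(U₀ − E)] = 5.365, so T = 0.186.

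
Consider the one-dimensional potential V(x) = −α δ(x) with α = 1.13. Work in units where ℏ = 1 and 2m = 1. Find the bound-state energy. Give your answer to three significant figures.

E = -0.319

The bound state is ψ(x) = √κ e^{−κ|x|}. The derivative jump ψ'(0⁺) − ψ'(0⁻) = −(2mα/ℏ²)ψ(0) fixes κ = mα/ℏ² = 0.5650.
Then E = −ℏ²κ²/(2m) = −mα²/(2ℏ²) = -0.3192.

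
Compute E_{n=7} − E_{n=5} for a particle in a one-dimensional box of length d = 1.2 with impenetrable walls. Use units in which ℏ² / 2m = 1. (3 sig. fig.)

E_n = n²π²ℏ²/(2md²), so ΔE = (7² − 5²) π²ℏ²/(2md²).
ΔE = 24 × π² / (2 × 0.5 × 1.2²) = 164.5.

ΔE = 164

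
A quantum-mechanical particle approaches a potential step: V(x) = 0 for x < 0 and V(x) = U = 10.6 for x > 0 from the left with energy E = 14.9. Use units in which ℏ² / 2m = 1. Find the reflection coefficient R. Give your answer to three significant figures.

R = 0.0906

On each side the TISE gives plane waves with k = √(2m(E − V))/ℏ: k₁ = √(2·½·14.9) = 3.860, k₂ = √(2·½·4.3) = 2.074.
Matching ψ and ψ′ at x = 0 gives r = (k₁ − k₂)/(k₁ + k₂), so R = r² = 0.09064 and T = 1 − R = 0.9094.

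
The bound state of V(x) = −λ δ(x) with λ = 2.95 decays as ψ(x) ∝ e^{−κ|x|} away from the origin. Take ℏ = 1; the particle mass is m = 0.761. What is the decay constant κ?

Integrating the TISE across x = 0 gives the cusp condition ψ'(0⁺) − ψ'(0⁻) = −(2mλ/ℏ²)ψ(0).
With ψ ∝ e^{−κ|x|} this yields −2κ = −2mλ/ℏ², so κ = mλ/ℏ² = 2.245.

κ = 2.24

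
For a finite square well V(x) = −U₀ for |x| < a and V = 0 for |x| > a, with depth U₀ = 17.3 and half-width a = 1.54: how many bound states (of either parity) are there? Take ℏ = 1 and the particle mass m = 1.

N = 6

Define the well-strength parameter z₀ = (a/ℏ)√(2mU₀) = 1.54 × √(2·1·17.3) = 9.059.
The even/odd transcendental equations gain one root per π/2 in z₀, giving N = 1 + ⌊2z₀/π⌋ = 1 + ⌊5.767⌋ = 6.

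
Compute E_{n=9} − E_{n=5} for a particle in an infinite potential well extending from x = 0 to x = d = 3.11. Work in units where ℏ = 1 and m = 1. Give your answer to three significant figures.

E_n = n²π²ℏ²/(2md²), so ΔE = (9² − 5²) π²ℏ²/(2md²).
ΔE = 56 × π² / (2 × 1 × 3.11²) = 28.57.

ΔE = 28.6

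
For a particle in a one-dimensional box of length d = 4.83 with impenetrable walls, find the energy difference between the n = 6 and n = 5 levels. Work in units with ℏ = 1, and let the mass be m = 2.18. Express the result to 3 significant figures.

E_n = n²π²ℏ²/(2md²), so ΔE = (6² − 5²) π²ℏ²/(2md²).
ΔE = 11 × π² / (2 × 2.18 × 4.83²) = 1.067.

ΔE = 1.07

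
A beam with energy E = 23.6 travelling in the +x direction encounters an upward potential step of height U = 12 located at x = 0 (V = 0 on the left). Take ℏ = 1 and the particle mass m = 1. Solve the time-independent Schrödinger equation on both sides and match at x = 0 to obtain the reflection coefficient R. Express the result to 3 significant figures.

The wavenumbers are k₁ = √(2mE)/ℏ = 6.870 on the left and k₂ = √(2m(E − U))/ℏ = 4.817 on the right.
Matching ψ and ψ′ at x = 0 gives r = (k₁ − k₂)/(k₁ + k₂), so R = r² = 0.03088 and T = 1 − R = 0.9691.

R = 0.0309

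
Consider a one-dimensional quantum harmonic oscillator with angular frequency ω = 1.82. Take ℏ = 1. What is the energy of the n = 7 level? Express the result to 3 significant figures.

E = 13.7

Using E_n = (n + ½)ℏω: E_7 = 7.5 × 1.82 = 13.65.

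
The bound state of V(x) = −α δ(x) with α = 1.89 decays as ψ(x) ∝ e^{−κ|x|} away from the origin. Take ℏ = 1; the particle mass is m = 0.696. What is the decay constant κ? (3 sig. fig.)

κ = 1.32

Integrate −(ℏ²/2m)ψ'' − αδ(x)ψ = Eψ from −ε to +ε: the ψ'' term gives ψ'(0⁺) − ψ'(0⁻) and the δ term gives −(2mα/ℏ²)ψ(0).
With ψ ∝ e^{−κ|x|} this yields −2κ = −2mα/ℏ², so κ = mα/ℏ² = 1.315.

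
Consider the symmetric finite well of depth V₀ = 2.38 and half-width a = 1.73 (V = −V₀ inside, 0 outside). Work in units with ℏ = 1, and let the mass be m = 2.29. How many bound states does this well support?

The dimensionless depth is z₀ = a√(2mV₀)/ℏ = 1.73 × √(10.90) = 5.712.
The even/odd transcendental equations gain one root per π/2 in z₀, giving N = 1 + ⌊2z₀/π⌋ = 1 + ⌊3.636⌋ = 4.

N = 4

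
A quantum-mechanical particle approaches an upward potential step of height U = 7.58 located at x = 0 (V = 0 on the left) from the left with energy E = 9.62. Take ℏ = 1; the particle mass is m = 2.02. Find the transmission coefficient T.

On each side the TISE gives plane waves with k = √(2m(E − V))/ℏ: k₁ = √(2·2.02·9.62) = 6.234, k₂ = √(2·2.02·2.04) = 2.871.
Matching ψ and ψ′ at x = 0 gives r = (k₁ − k₂)/(k₁ + k₂), so R = r² = 0.1365 and T = 1 − R = 0.8635.

T = 0.864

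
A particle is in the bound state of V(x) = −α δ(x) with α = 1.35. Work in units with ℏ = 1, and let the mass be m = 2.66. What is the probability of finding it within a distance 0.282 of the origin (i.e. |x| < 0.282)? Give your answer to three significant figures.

The normalised bound state is ψ = √κ e^{−κ|x|} with κ = mα/ℏ² = 3.591.
P(|x| < d) = ∫_{−d}^{d} κ e^{−2κ|x|} dx = 1 − e^{−2κd} = 1 − e^{−2.025} = 0.8680.

P = 0.868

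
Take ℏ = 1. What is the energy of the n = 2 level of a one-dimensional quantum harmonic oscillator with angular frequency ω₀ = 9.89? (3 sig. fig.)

The oscillator eigenvalues are E_n = ℏω₀(n + ½), so E_2 = 9.89 × 2.5 = 24.73.

E = 24.7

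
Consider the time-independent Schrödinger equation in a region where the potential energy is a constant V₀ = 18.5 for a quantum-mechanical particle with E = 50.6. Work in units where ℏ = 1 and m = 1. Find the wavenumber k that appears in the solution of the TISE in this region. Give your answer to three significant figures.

With E > V₀ the solution is oscillatory, ψ ∝ e^{±ikx} with k = √(2m(E − V₀))/ℏ.
k = √(2 × 1 × 32.1) = 8.012.

k = 8.01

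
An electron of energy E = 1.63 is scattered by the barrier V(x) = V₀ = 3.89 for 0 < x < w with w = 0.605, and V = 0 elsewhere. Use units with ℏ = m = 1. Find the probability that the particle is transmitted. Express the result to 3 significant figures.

T = 0.258

Since E < V₀ the interior solution is evanescent with decay constant κ = √(2m(V₀ − E))/ℏ = 2.126.
κw = 1.286, sinh(κw) = 1.671.
The exact tunnelling result is T⁻¹ = 1 + V₀² sinh²(κw) / [4E(V₀ − E)] = 3.869, so T = 0.258.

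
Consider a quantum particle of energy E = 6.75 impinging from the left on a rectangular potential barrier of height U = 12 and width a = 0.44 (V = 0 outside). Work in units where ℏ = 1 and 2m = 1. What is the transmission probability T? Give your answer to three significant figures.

T = 0.411

Since E < U the interior solution is evanescent with decay constant κ = √(2m(U − E))/ℏ = 2.291.
κa = 1.008, sinh(κa) = 1.188.
The exact tunnelling result is T⁻¹ = 1 + U² sinh²(κa) / [4E(U − E)] = 2.433, so T = 0.411.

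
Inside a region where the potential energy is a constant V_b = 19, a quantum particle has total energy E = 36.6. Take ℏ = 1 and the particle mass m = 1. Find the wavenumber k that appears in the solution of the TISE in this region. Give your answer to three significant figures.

With E > V_b the solution is oscillatory, ψ ∝ e^{±ikx} with k = √(2m(E − V_b))/ℏ.
k = √(2 × 1 × 17.6) = 5.933.

k = 5.93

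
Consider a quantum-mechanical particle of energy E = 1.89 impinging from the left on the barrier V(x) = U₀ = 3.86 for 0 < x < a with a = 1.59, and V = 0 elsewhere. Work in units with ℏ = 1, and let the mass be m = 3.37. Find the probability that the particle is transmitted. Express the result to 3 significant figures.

T = 0.0000371

Since E < U₀ the interior solution is evanescent with decay constant κ = √(2m(U₀ − E))/ℏ = 3.644.
κa = 5.794, sinh(κa) = 164.1.
The exact tunnelling result is T⁻¹ = 1 + U₀² sinh²(κa) / [4E(U₀ − E)] = 26950, so T = 0.0000371.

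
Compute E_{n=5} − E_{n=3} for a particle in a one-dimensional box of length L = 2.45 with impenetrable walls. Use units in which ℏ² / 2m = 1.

E_n = n²π²ℏ²/(2mL²), so ΔE = (5² − 3²) π²ℏ²/(2mL²).
ΔE = 16 × π² / (2 × 0.5 × 2.45²) = 26.31.

ΔE = 26.3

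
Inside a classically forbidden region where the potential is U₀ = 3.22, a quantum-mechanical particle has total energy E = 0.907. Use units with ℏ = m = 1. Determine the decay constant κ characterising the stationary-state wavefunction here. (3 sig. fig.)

κ = 2.15

Since E < U₀ the TISE in this region is ψ'' = κ²ψ with κ = √(2m(U₀ − E))/ℏ.
κ = √(2 × 1 × 2.313) = 2.151.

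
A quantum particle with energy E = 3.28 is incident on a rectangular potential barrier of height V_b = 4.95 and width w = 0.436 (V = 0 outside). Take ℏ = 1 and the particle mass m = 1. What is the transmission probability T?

Since E < V_b the interior solution is evanescent with decay constant κ = √(2m(V_b − E))/ℏ = 1.828.
κw = 0.7968, sinh(κw) = 0.8839.
Matching ψ, ψ′ at both faces gives T = [1 + V_b² sinh²(κw) / (4E(V_b − E))]⁻¹ = 1/1.874 = 0.534.

T = 0.534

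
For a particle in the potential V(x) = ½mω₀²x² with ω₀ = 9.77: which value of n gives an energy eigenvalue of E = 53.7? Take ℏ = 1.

n = 5

E_n = ℏω₀(n + ½) ⇒ n = E/(ℏω₀) − ½ = 53.7/9.77 − 0.5 = 4.996 → n = 5.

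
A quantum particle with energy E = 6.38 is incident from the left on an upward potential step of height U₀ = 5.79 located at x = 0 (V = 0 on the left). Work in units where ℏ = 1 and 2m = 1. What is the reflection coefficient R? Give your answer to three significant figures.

R = 0.285

The wavenumbers are k₁ = √(2mE)/ℏ = 2.526 on the left and k₂ = √(2m(E − U₀))/ℏ = 0.7681 on the right.
Continuity of ψ and ψ′ at the step yields the reflection amplitude r = (k₁ − k₂)/(k₁ + k₂) = 0.5336; thus R = |r|² = 0.2848, T = 0.7152.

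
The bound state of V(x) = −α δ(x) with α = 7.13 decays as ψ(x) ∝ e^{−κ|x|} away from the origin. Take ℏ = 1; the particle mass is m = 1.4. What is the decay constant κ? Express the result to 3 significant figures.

κ = 9.98

Integrating the TISE across x = 0 gives the cusp condition ψ'(0⁺) − ψ'(0⁻) = −(2mα/ℏ²)ψ(0).
With ψ ∝ e^{−κ|x|} this yields −2κ = −2mα/ℏ², so κ = mα/ℏ² = 9.982.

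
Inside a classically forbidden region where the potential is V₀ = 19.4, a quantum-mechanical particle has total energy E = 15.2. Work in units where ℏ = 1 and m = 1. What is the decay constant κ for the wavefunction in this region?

κ = 2.90

Since E < V₀ the TISE in this region is ψ'' = κ²ψ with κ = √(2m(V₀ − E))/ℏ.
κ = √(2 × 1 × 4.2) = 2.898.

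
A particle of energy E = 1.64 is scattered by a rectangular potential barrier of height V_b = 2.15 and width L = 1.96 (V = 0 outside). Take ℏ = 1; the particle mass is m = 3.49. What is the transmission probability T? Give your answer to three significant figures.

T = 0.00178

Since E < V_b the interior solution is evanescent with decay constant κ = √(2m(V_b − E))/ℏ = 1.887.
κL = 3.698, sinh(κL) = 20.17.
Matching ψ, ψ′ at both faces gives T = [1 + V_b² sinh²(κL) / (4E(V_b − E))]⁻¹ = 1/563.2 = 0.00178.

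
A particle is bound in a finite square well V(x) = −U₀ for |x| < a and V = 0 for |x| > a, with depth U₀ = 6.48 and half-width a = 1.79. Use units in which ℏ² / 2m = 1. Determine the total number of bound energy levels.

Define the well-strength parameter z₀ = (a/ℏ)√(2mU₀) = 1.79 × √(2·0.5·6.48) = 4.557.
A new bound state (alternating even/odd) appears each time z₀ passes a multiple of π/2, so N = ⌊2z₀/π⌋ + 1 = ⌊2.901⌋ + 1 = 3.

N = 3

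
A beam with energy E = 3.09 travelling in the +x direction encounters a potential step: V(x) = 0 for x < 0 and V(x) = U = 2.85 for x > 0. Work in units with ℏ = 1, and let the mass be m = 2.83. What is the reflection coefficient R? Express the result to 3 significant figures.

R = 0.318

On each side the TISE gives plane waves with k = √(2m(E − V))/ℏ: k₁ = √(2·2.83·3.09) = 4.182, k₂ = √(2·2.83·0.24) = 1.166.
Matching ψ and ψ′ at x = 0 gives r = (k₁ − k₂)/(k₁ + k₂), so R = r² = 0.3182 and T = 1 − R = 0.6818.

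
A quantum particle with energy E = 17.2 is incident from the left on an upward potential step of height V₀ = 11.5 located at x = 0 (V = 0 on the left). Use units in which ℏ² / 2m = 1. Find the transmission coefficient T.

T = 0.927

The wavenumbers are k₁ = √(2mE)/ℏ = 4.147 on the left and k₂ = √(2m(E − V₀))/ℏ = 2.387 on the right.
Matching ψ and ψ′ at x = 0 gives r = (k₁ − k₂)/(k₁ + k₂), so R = r² = 0.07252 and T = 1 − R = 0.9275.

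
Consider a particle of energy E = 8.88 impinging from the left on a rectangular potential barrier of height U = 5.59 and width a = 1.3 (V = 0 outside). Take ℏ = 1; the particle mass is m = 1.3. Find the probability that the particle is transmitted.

T = 0.909

Above the barrier the interior wavenumber is k₂ = √(2m(E − U))/ℏ = 2.925, giving phase k₂a = 3.802.
Matching at both interfaces gives T⁻¹ = 1 + U² sin²(k₂a) / [4E(E − U)] = 1.101, hence T = 0.909.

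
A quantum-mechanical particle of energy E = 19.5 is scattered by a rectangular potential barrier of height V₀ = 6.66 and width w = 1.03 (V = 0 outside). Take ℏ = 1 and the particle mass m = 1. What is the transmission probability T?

T = 0.967

E > V₀: inside the barrier k₂ = √(2m(E − V₀))/ℏ = 5.068, k₂w = 5.220.
T = [1 + V₀² sin²(k₂w) / (4E(E − V₀))]⁻¹ = 1/1.034 = 0.967.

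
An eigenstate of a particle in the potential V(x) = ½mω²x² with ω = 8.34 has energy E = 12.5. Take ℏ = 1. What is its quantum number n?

n = 1

Invert E_n = (n + ½)ℏω: n = E/ℏω − ½ = 0.999, so n = 1.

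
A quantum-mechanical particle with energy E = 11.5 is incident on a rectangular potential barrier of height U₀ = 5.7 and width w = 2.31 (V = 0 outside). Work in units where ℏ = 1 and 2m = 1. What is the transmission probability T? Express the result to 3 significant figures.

E > U₀: inside the barrier k₂ = √(2m(E − U₀))/ℏ = 2.408, k₂w = 5.563.
T = [1 + U₀² sin²(k₂w) / (4E(E − U₀))]⁻¹ = 1/1.053 = 0.950.

T = 0.950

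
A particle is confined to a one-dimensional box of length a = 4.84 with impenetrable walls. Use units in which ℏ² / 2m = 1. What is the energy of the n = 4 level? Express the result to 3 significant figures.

E = 6.74

Requiring ψ(0) = ψ(a) = 0 quantises k = nπ/a, hence E_n = ℏ²k²/2m = n²π²ℏ²/(2ma²).
E_4 = 4² × π² / (2 × 0.5 × 4.84²) = 6.741.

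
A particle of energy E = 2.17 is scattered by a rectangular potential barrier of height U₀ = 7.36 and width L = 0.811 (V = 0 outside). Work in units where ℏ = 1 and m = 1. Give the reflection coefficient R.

R = 0.982

Since E < U₀ the interior solution is evanescent with decay constant κ = √(2m(U₀ − E))/ℏ = 3.222.
κL = 2.613, sinh(κL) = 6.782.
Matching ψ, ψ′ at both faces gives T = [1 + U₀² sinh²(κL) / (4E(U₀ − E))]⁻¹ = 1/56.32 = 0.0178.
R = 1 − T = 0.982.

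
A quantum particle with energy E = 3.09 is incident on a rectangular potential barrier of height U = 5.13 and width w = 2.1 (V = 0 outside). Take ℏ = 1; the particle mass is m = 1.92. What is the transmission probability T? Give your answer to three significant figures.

Since E < U the interior solution is evanescent with decay constant κ = √(2m(U − E))/ℏ = 2.799.
κw = 5.878, sinh(κw) = 178.5.
The exact tunnelling result is T⁻¹ = 1 + U² sinh²(κw) / [4E(U − E)] = 33250, so T = 0.0000301.

T = 0.0000301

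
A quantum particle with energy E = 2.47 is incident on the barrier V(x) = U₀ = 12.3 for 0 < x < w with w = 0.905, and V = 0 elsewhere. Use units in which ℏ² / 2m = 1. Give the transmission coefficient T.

E < U₀: inside the barrier ψ ∝ e^{±κx} with κ = √(2m(U₀ − E))/ℏ = 3.135.
κw = 2.837, sinh(κw) = 8.507.
Matching ψ, ψ′ at both faces gives T = [1 + U₀² sinh²(κw) / (4E(U₀ − E))]⁻¹ = 1/113.7 = 0.00879.

T = 0.00879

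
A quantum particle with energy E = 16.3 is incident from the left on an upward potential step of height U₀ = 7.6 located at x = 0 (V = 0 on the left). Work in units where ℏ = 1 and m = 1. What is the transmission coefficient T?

On each side the TISE gives plane waves with k = √(2m(E − V))/ℏ: k₁ = √(2·1·16.3) = 5.710, k₂ = √(2·1·8.7) = 4.171.
Continuity of ψ and ψ′ at the step yields the reflection amplitude r = (k₁ − k₂)/(k₁ + k₂) = 0.1557; thus R = |r|² = 0.02424, T = 0.9758.

T = 0.976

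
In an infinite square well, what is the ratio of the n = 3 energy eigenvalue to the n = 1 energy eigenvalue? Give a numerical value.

E_n = n²π²ℏ²/(2mL²) so the ratio is n₂²/n₁² = 9/1 = 9.

9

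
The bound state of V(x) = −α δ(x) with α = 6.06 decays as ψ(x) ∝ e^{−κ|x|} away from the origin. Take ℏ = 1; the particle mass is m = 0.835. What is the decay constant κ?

Integrate −(ℏ²/2m)ψ'' − αδ(x)ψ = Eψ from −ε to +ε: the ψ'' term gives ψ'(0⁺) − ψ'(0⁻) and the δ term gives −(2mα/ℏ²)ψ(0).
With ψ ∝ e^{−κ|x|} this yields −2κ = −2mα/ℏ², so κ = mα/ℏ² = 5.060.

κ = 5.06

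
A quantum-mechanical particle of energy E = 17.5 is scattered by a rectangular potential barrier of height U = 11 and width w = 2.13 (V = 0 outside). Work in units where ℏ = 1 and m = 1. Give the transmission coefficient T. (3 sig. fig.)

Above the barrier the interior wavenumber is k₂ = √(2m(E − U))/ℏ = 3.606, giving phase k₂w = 7.680.
T = [1 + U² sin²(k₂w) / (4E(E − U))]⁻¹ = 1/1.258 = 0.795.

T = 0.795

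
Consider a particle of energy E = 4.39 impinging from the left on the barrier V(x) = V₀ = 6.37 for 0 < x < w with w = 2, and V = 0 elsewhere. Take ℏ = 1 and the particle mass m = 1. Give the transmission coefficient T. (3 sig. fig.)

T = 0.00120

Since E < V₀ the interior solution is evanescent with decay constant κ = √(2m(V₀ − E))/ℏ = 1.990.
κw = 3.980, sinh(κw) = 26.75.
Matching ψ, ψ′ at both faces gives T = [1 + V₀² sinh²(κw) / (4E(V₀ − E))]⁻¹ = 1/836.0 = 0.00120.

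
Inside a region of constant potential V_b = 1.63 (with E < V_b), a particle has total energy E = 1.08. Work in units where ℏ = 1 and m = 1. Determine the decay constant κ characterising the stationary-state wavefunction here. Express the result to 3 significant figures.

Since E < V_b the TISE in this region is ψ'' = κ²ψ with κ = √(2m(V_b − E))/ℏ.
κ = √(2 × 1 × 0.55) = 1.049.

κ = 1.05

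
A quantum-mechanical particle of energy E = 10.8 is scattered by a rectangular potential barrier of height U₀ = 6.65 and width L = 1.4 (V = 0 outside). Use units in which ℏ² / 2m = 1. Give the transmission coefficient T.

T = 0.980

E > U₀: inside the barrier k₂ = √(2m(E − U₀))/ℏ = 2.037, k₂L = 2.852.
Matching at both interfaces gives T⁻¹ = 1 + U₀² sin²(k₂L) / [4E(E − U₀)] = 1.020, hence T = 0.980.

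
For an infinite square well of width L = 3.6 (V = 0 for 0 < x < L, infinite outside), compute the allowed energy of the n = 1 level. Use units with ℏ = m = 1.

The infinite-well eigenfunctions ψ_n = √(2/L) sin(nπx/L) vanish at both walls, giving E_n = n²π²ℏ²/(2mL²).
E_1 = 1² × π² / (2 × 1 × 3.6²) = 0.3808.

E = 0.381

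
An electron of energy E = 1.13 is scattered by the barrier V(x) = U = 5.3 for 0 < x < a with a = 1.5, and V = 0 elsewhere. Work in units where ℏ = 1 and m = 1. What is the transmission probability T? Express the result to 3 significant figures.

Since E < U the interior solution is evanescent with decay constant κ = √(2m(U − E))/ℏ = 2.888.
κa = 4.332, sinh(κa) = 38.04.
Matching ψ, ψ′ at both faces gives T = [1 + U² sinh²(κa) / (4E(U − E))]⁻¹ = 1/2157 = 0.000464.

T = 0.000464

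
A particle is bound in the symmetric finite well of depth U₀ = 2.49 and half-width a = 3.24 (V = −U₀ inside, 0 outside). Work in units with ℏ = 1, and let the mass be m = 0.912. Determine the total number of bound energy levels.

Define the well-strength parameter z₀ = (a/ℏ)√(2mU₀) = 3.24 × √(2·0.912·2.49) = 6.905.
A new bound state (alternating even/odd) appears each time z₀ passes a multiple of π/2, so N = ⌊2z₀/π⌋ + 1 = ⌊4.396⌋ + 1 = 5.

N = 5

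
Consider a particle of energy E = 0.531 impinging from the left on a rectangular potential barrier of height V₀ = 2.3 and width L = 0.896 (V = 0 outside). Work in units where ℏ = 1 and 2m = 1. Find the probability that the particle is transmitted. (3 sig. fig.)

T = 0.241

Since E < V₀ the interior solution is evanescent with decay constant κ = √(2m(V₀ − E))/ℏ = 1.330.
κL = 1.192, sinh(κL) = 1.495.
Matching ψ, ψ′ at both faces gives T = [1 + V₀² sinh²(κL) / (4E(V₀ − E))]⁻¹ = 1/4.145 = 0.241.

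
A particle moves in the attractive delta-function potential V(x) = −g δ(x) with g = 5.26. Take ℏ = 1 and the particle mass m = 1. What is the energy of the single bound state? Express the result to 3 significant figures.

E = -13.8

The bound state is ψ(x) = √κ e^{−κ|x|}. The derivative jump ψ'(0⁺) − ψ'(0⁻) = −(2mg/ℏ²)ψ(0) fixes κ = mg/ℏ² = 5.260.
Then E = −ℏ²κ²/(2m) = −mg²/(2ℏ²) = -13.83.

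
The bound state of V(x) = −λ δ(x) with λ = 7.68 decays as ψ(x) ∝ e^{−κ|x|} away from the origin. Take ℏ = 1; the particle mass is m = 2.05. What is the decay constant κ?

Integrating the TISE across x = 0 gives the cusp condition ψ'(0⁺) − ψ'(0⁻) = −(2mλ/ℏ²)ψ(0).
With ψ ∝ e^{−κ|x|} this yields −2κ = −2mλ/ℏ², so κ = mλ/ℏ² = 15.74.

κ = 15.7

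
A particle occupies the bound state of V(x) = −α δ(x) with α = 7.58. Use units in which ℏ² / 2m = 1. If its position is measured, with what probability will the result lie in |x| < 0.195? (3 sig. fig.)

The normalised bound state is ψ = √κ e^{−κ|x|} with κ = mα/ℏ² = 3.790.
P(|x| < d) = ∫_{−d}^{d} κ e^{−2κ|x|} dx = 1 − e^{−2κd} = 1 − e^{−1.478} = 0.7719.

P = 0.772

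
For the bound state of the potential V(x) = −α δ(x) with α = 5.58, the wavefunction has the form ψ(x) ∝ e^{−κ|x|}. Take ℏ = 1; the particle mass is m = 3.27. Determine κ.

κ = 18.2

Integrate −(ℏ²/2m)ψ'' − αδ(x)ψ = Eψ from −ε to +ε: the ψ'' term gives ψ'(0⁺) − ψ'(0⁻) and the δ term gives −(2mα/ℏ²)ψ(0).
With ψ ∝ e^{−κ|x|} this yields −2κ = −2mα/ℏ², so κ = mα/ℏ² = 18.25.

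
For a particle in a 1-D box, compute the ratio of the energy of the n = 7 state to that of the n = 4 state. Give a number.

Since E_n ∝ n², the ratio is (7/4)² = 3.0625.

3.0625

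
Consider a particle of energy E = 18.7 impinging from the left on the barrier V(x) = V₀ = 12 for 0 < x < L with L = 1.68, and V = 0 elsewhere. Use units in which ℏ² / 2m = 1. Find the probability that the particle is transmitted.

E > V₀: inside the barrier k₂ = √(2m(E − V₀))/ℏ = 2.588, k₂L = 4.349.
T = [1 + V₀² sin²(k₂L) / (4E(E − V₀))]⁻¹ = 1/1.251 = 0.799.

T = 0.799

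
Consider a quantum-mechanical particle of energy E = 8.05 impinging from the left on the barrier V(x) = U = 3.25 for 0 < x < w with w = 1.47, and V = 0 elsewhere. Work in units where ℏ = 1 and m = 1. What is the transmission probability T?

T = 0.938

E > U: inside the barrier k₂ = √(2m(E − U))/ℏ = 3.098, k₂w = 4.555.
Matching at both interfaces gives T⁻¹ = 1 + U² sin²(k₂w) / [4E(E − U)] = 1.067, hence T = 0.938.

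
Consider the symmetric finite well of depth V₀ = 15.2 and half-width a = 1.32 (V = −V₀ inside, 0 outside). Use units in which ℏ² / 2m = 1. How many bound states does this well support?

Define the well-strength parameter z₀ = (a/ℏ)√(2mV₀) = 1.32 × √(2·0.5·15.2) = 5.146.
A new bound state (alternating even/odd) appears each time z₀ passes a multiple of π/2, so N = ⌊2z₀/π⌋ + 1 = ⌊3.276⌋ + 1 = 4.

N = 4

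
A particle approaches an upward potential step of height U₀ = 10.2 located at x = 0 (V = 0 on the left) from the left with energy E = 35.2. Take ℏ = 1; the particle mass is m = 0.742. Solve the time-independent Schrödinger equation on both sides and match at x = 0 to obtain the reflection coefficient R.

R = 0.00728

The wavenumbers are k₁ = √(2mE)/ℏ = 7.228 on the left and k₂ = √(2m(E − U₀))/ℏ = 6.091 on the right.
Matching ψ and ψ′ at x = 0 gives r = (k₁ − k₂)/(k₁ + k₂), so R = r² = 0.007282 and T = 1 − R = 0.9927.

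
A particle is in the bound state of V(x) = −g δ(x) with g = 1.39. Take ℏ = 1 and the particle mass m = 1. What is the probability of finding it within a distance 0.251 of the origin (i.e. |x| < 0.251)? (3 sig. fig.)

The normalised bound state is ψ = √κ e^{−κ|x|} with κ = mg/ℏ² = 1.390.
P(|x| < d) = ∫_{−d}^{d} κ e^{−2κ|x|} dx = 1 − e^{−2κd} = 1 − e^{−0.6978} = 0.5023.

P = 0.502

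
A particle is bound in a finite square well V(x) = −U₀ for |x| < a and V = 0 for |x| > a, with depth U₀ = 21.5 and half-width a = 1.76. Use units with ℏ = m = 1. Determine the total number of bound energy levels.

The dimensionless depth is z₀ = a√(2mU₀)/ℏ = 1.76 × √(43.00) = 11.54.
A new bound state (alternating even/odd) appears each time z₀ passes a multiple of π/2, so N = ⌊2z₀/π⌋ + 1 = ⌊7.347⌋ + 1 = 8.

N = 8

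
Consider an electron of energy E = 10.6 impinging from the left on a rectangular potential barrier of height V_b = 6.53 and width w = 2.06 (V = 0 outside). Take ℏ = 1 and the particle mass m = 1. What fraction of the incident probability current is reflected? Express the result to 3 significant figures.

R = 0.0371

E > V_b: inside the barrier k₂ = √(2m(E − V_b))/ℏ = 2.853, k₂w = 5.877.
T = [1 + V_b² sin²(k₂w) / (4E(E − V_b))]⁻¹ = 1/1.039 = 0.963.
R = 1 − T = 0.0371.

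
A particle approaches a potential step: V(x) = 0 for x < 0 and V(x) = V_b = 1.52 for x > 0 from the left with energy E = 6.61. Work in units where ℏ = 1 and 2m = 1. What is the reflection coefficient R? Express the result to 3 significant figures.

The wavenumbers are k₁ = √(2mE)/ℏ = 2.571 on the left and k₂ = √(2m(E − V_b))/ℏ = 2.256 on the right.
Continuity of ψ and ψ′ at the step yields the reflection amplitude r = (k₁ − k₂)/(k₁ + k₂) = 0.06523; thus R = |r|² = 0.004255, T = 0.9957.

R = 0.00426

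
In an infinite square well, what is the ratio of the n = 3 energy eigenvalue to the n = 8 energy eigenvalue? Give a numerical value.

0.140625

Since E_n ∝ n², the ratio is (3/8)² = 0.140625.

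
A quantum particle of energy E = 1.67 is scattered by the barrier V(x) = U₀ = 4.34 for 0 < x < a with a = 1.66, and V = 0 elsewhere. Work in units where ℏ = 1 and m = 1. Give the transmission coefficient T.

T = 0.00176

Since E < U₀ the interior solution is evanescent with decay constant κ = √(2m(U₀ − E))/ℏ = 2.311.
κa = 3.836, sinh(κa) = 23.16.
The exact tunnelling result is T⁻¹ = 1 + U₀² sinh²(κa) / [4E(U₀ − E)] = 567.4, so T = 0.00176.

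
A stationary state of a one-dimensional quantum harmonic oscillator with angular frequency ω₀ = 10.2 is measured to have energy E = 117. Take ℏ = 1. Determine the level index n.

n = 11

E_n = ℏω₀(n + ½) ⇒ n = E/(ℏω₀) − ½ = 117/10.2 − 0.5 = 10.971 → n = 11.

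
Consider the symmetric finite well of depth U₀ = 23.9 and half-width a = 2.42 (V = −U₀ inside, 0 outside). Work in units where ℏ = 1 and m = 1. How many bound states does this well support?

N = 11

The dimensionless depth is z₀ = a√(2mU₀)/ℏ = 2.42 × √(47.80) = 16.73.
A new bound state (alternating even/odd) appears each time z₀ passes a multiple of π/2, so N = ⌊2z₀/π⌋ + 1 = ⌊10.65⌋ + 1 = 11.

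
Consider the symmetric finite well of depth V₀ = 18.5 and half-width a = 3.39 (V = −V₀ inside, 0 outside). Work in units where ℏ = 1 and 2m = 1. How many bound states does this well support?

N = 10

Define the well-strength parameter z₀ = (a/ℏ)√(2mV₀) = 3.39 × √(2·0.5·18.5) = 14.58.
A new bound state (alternating even/odd) appears each time z₀ passes a multiple of π/2, so N = ⌊2z₀/π⌋ + 1 = ⌊9.283⌋ + 1 = 10.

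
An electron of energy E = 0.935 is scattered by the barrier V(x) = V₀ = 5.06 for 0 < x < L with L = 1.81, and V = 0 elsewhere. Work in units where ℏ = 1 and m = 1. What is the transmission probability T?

T = 0.0000735

Since E < V₀ the interior solution is evanescent with decay constant κ = √(2m(V₀ − E))/ℏ = 2.872.
κL = 5.199, sinh(κL) = 90.53.
Matching ψ, ψ′ at both faces gives T = [1 + V₀² sinh²(κL) / (4E(V₀ − E))]⁻¹ = 1/13600 = 0.0000735.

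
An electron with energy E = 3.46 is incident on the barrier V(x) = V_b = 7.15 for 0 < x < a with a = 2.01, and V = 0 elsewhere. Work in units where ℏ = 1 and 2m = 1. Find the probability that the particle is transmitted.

T = 0.00177

Since E < V_b the interior solution is evanescent with decay constant κ = √(2m(V_b − E))/ℏ = 1.921.
κa = 3.861, sinh(κa) = 23.75.
The exact tunnelling result is T⁻¹ = 1 + V_b² sinh²(κa) / [4E(V_b − E)] = 565.5, so T = 0.00177.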